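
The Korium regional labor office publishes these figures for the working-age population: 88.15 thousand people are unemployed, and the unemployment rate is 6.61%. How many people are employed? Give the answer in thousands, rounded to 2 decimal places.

About 1,245.44 thousand are employed.

Labor force = U / u = 88.15 / 0.0661 ≈ 1,333.59 thousand.
Employed = labor force − unemployed = 1,333.59 − 88.15 = 1,245.44 thousand.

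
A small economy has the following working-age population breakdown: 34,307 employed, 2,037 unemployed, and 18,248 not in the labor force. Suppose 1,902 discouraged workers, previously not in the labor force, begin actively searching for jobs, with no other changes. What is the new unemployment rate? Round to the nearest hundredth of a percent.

New unemployment rate ≈ 10.30%.

Initially, labor force = 34,307 + 2,037 = 36,344, so u = 2,037/36,344 = 5.60%.
After the change, unemployed and labor force both rise by 1,902 → E = 34,307, U = 3,939, labor force = 38,246.
New unemployment rate = 3,939 / 38,246 = 10.30%.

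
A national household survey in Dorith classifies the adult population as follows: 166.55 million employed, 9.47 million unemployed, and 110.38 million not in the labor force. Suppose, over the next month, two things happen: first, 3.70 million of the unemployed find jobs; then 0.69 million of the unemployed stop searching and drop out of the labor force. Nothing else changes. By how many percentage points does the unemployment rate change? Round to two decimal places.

Initially, labor force = 166.55 + 9.47 = 176.02 million, so u = 9.47/176.02 = 5.38%.
After the first change, unemployed falls and employed rises by 3.70; labor force unchanged → E = 170.25, U = 5.77, labor force = 176.02 million.
After the second change, unemployed and labor force both fall by 0.69 → E = 170.25, U = 5.08, labor force = 175.33 million.
New unemployment rate = 5.08 / 175.33 = 2.90%.
Change = 2.90% − 5.38% = −2.48 percentage points.

The unemployment rate changes by −2.48 percentage points.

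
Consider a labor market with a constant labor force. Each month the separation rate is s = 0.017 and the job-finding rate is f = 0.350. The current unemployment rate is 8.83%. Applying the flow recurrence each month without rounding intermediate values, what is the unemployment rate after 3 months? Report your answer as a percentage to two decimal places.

Unemployment rate after three months ≈ 5.70%.

With a fixed labor force, u_{t+1} = u_t + s·(1−u_t) − f·u_t = u_t·(1−s−f) + s.
Here 1−s−f = 0.633 and s = 0.017.
u_1 = 0.088300 × 0.633 + 0.017 = 0.072894.
u_2 = 0.072894 × 0.633 + 0.017 = 0.063142.
u_3 = 0.063142 × 0.633 + 0.017 = 0.056969.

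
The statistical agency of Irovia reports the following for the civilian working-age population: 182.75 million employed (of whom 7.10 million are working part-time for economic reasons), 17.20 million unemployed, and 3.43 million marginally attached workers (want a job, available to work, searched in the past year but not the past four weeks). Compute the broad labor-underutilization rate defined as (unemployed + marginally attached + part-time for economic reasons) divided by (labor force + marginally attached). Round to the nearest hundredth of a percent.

Labor force = 182.75 + 17.20 = 199.95 million.
Numerator = 17.20 + 3.43 + 7.10 = 27.73 million.
Denominator = 199.95 + 3.43 = 203.38 million.
Broad rate = 27.73 / 203.38 = 13.63%.

Broad underutilization rate ≈ 13.63%.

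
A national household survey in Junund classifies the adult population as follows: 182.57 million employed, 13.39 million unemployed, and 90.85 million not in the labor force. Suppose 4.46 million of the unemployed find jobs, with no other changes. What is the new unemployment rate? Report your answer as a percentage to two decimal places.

Initially, labor force = 182.57 + 13.39 = 195.96 million, so u = 13.39/195.96 = 6.83%.
After the change, unemployed falls and employed rises by 4.46; labor force unchanged → E = 187.03, U = 8.93, labor force = 195.96 million.
New unemployment rate = 8.93 / 195.96 = 4.56%.

New unemployment rate ≈ 4.56%.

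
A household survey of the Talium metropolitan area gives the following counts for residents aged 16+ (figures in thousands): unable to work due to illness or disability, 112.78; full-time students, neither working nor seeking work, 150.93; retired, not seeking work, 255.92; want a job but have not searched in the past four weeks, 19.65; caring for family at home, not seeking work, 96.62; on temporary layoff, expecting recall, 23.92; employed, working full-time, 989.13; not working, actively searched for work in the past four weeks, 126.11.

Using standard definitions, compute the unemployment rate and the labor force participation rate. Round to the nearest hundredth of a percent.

Unemployment rate ≈ 13.17%; labor force participation rate ≈ 64.18%.

Employed = 989.13 thousand.
Unemployed = 23.92 + 126.11 = 150.03 thousand (jobless and actively searching, or on temporary layoff).
Labor force = 989.13 + 150.03 = 1,139.16 thousand.
Not in labor force = 112.78 + 150.93 + 255.92 + 19.65 + 96.62 = 635.90 thousand (those not working and not actively searching are outside the labor force — including those who want a job but have given up searching).
Civilian working-age population = 1,139.16 + 635.90 = 1,775.06 thousand.
Unemployment rate = 150.03 / 1,139.16 = 13.17%.
Labor force participation rate = 1,139.16 / 1,775.06 = 64.18%.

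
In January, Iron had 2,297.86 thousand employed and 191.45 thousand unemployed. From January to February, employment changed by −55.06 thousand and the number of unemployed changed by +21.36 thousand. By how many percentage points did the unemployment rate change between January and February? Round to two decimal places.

The unemployment rate changed by +0.98 percentage points.

January: labor force = 2,297.86 + 191.45 = 2,489.31; u = 191.45/2,489.31 = 7.69%.
February: labor force = 2,242.80 + 212.81 = 2,455.61; u = 212.81/2,455.61 = 8.67%.
Change = 8.67% − 7.69% = +0.98 pp.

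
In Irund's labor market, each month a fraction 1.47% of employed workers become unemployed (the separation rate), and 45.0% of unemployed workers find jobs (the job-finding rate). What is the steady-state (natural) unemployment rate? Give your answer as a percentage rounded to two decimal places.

Steady-state unemployment rate ≈ 3.16%.

At steady state the flows balance: s·E = f·U, so U/(E+U) = s/(s+f).
u* = 1.47 / (1.47 + 45.0) = 1.47 / 46.47 = 3.16%.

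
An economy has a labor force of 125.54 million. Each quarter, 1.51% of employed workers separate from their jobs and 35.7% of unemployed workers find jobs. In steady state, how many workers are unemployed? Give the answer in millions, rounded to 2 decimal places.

About 5.09 million are unemployed in steady state.

Steady-state unemployment rate u* = s/(s+f) = 1.51/(1.51+35.7) = 0.040580.
Unemployed = u* × labor force = 0.040580 × 125.54 ≈ 5.09 million.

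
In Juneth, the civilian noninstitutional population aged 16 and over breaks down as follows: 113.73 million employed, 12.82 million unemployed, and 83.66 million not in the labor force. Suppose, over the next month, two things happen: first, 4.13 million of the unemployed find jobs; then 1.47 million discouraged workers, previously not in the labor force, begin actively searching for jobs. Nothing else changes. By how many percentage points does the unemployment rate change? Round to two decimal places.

The unemployment rate changes by −2.19 percentage points.

Initially, labor force = 113.73 + 12.82 = 126.55 million, so u = 12.82/126.55 = 10.13%.
After the first change, unemployed falls and employed rises by 4.13; labor force unchanged → E = 117.86, U = 8.69, labor force = 126.55 million.
After the second change, unemployed and labor force both rise by 1.47 → E = 117.86, U = 10.16, labor force = 128.02 million.
New unemployment rate = 10.16 / 128.02 = 7.94%.
Change = 7.94% − 10.13% = −2.19 percentage points.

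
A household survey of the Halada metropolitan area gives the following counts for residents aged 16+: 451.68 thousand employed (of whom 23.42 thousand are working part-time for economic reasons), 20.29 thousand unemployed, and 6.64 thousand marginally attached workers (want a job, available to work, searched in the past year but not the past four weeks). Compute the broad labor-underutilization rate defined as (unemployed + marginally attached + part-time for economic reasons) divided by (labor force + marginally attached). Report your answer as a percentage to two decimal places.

Broad underutilization rate ≈ 10.52%.

Labor force = 451.68 + 20.29 = 471.97 thousand.
Numerator = 20.29 + 6.64 + 23.42 = 50.35 thousand.
Denominator = 471.97 + 6.64 = 478.61 thousand.
Broad rate = 50.35 / 478.61 = 10.52%.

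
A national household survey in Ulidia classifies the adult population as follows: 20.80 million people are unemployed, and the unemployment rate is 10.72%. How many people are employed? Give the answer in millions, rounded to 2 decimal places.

Labor force = U / u = 20.80 / 0.1072 ≈ 194.03 million.
Employed = labor force − unemployed = 194.03 − 20.80 = 173.23 million.

About 173.23 million are employed.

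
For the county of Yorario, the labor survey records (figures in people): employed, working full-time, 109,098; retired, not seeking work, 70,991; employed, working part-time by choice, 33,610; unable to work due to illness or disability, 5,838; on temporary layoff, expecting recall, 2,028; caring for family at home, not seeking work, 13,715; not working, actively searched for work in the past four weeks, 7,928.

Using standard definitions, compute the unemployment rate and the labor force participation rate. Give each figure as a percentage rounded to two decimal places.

Employed = 109,098 + 33,610 = 142,708.
Unemployed = 2,028 + 7,928 = 9,956 (jobless and actively searching, or on temporary layoff).
Labor force = 142,708 + 9,956 = 152,664.
Not in labor force = 70,991 + 5,838 + 13,715 = 90,544 (those not working and not actively searching are outside the labor force).
Civilian working-age population = 152,664 + 90,544 = 243,208.
Unemployment rate = 9,956 / 152,664 = 6.52%.
Labor force participation rate = 152,664 / 243,208 = 62.77%.

Unemployment rate ≈ 6.52%; labor force participation rate ≈ 62.77%.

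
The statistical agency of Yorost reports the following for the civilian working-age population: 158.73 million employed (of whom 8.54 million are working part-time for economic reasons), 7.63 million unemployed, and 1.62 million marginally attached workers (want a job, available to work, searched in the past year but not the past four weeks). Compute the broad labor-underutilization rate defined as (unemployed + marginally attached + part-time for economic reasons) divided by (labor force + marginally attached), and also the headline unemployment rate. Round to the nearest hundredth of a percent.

Labor force = 158.73 + 7.63 = 166.36 million.
Numerator = 7.63 + 1.62 + 8.54 = 17.79 million.
Denominator = 166.36 + 1.62 = 167.98 million.
Broad rate = 17.79 / 167.98 = 10.59%.
Headline unemployment rate = 7.63 / 166.36 = 4.59%.

Broad underutilization rate ≈ 10.59%; headline unemployment rate ≈ 4.59%.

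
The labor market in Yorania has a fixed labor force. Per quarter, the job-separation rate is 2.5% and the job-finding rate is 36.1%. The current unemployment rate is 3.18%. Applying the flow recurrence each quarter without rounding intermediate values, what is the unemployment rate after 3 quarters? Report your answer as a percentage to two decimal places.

Unemployment rate after three quarters ≈ 5.71%.

With a fixed labor force, u_{t+1} = u_t + s·(1−u_t) − f·u_t = u_t·(1−s−f) + s.
Here 1−s−f = 0.614 and s = 0.025.
u_1 = 0.031800 × 0.614 + 0.025 = 0.044525.
u_2 = 0.044525 × 0.614 + 0.025 = 0.052338.
u_3 = 0.052338 × 0.614 + 0.025 = 0.057136.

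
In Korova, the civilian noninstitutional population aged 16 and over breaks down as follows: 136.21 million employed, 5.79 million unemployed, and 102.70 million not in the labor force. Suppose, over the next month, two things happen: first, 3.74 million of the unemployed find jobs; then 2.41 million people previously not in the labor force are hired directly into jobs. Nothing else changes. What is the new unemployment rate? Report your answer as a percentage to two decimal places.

New unemployment rate ≈ 1.42%.

Initially, labor force = 136.21 + 5.79 = 142.00 million, so u = 5.79/142.00 = 4.08%.
After the first change, unemployed falls and employed rises by 3.74; labor force unchanged → E = 139.95, U = 2.05, labor force = 142.00 million.
After the second change, employed and labor force both rise by 2.41; unemployed unchanged → E = 142.36, U = 2.05, labor force = 144.41 million.
New unemployment rate = 2.05 / 144.41 = 1.42%.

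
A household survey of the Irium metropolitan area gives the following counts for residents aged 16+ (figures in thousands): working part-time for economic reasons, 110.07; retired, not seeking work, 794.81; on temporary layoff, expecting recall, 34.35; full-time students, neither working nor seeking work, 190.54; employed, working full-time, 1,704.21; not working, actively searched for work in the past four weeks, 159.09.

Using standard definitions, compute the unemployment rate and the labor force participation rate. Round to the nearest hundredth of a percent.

Unemployment rate ≈ 9.63%; labor force participation rate ≈ 67.08%.

Employed = 110.07 + 1,704.21 = 1,814.28 thousand (anyone who worked, including part-time for economic reasons, counts as employed).
Unemployed = 34.35 + 159.09 = 193.44 thousand (jobless and actively searching, or on temporary layoff).
Labor force = 1,814.28 + 193.44 = 2,007.72 thousand.
Not in labor force = 794.81 + 190.54 = 985.35 thousand (those not working and not actively searching are outside the labor force).
Civilian working-age population = 2,007.72 + 985.35 = 2,993.07 thousand.
Unemployment rate = 193.44 / 2,007.72 = 9.63%.
Labor force participation rate = 2,007.72 / 2,993.07 = 67.08%.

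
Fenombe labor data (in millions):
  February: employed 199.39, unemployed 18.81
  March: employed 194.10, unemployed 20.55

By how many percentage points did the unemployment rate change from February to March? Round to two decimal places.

February: labor force = 199.39 + 18.81 = 218.20; u = 18.81/218.20 = 8.62%.
March: labor force = 194.10 + 20.55 = 214.65; u = 20.55/214.65 = 9.57%.
Change = 9.57% − 8.62% = +0.95 pp.

The unemployment rate changed by +0.95 percentage points.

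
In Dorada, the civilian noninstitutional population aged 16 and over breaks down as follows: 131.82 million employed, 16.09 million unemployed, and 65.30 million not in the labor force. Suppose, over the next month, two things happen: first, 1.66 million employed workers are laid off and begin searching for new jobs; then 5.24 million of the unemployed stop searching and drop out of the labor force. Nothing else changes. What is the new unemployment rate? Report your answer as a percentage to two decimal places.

New unemployment rate ≈ 8.77%.

Initially, labor force = 131.82 + 16.09 = 147.91 million, so u = 16.09/147.91 = 10.88%.
After the first change, employed falls and unemployed rises by 1.66; labor force unchanged → E = 130.16, U = 17.75, labor force = 147.91 million.
After the second change, unemployed and labor force both fall by 5.24 → E = 130.16, U = 12.51, labor force = 142.67 million.
New unemployment rate = 12.51 / 142.67 = 8.77%.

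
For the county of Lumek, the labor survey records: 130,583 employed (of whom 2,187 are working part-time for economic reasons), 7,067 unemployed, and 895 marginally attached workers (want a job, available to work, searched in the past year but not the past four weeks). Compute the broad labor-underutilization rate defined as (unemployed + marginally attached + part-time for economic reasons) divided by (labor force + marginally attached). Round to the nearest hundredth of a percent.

Broad underutilization rate ≈ 7.33%.

Labor force = 130,583 + 7,067 = 137,650.
Numerator = 7,067 + 895 + 2,187 = 10,149.
Denominator = 137,650 + 895 = 138,545.
Broad rate = 10,149 / 138,545 = 7.33%.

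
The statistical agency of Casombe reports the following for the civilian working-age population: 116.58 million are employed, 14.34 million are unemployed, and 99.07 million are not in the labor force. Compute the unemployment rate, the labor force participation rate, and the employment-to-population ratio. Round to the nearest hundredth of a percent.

Unemployment rate ≈ 10.95%; labor force participation rate ≈ 56.92%; employment-population ratio ≈ 50.69%.

Labor force = employed + unemployed = 116.58 + 14.34 = 130.92 million.
Working-age population = 130.92 + 99.07 = 229.99 million.
Unemployment rate = 14.34 / 130.92 = 10.95%.
Labor force participation rate = 130.92 / 229.99 = 56.92%.
Employment-population ratio = 116.58 / 229.99 = 50.69%.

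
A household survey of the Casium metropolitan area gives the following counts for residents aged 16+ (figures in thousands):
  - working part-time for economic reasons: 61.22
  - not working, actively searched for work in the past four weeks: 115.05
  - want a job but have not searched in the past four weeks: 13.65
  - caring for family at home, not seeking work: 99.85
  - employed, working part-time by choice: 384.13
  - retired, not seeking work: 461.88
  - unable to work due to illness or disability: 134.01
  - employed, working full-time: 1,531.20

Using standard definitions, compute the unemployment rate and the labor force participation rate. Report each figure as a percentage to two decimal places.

Employed = 61.22 + 384.13 + 1,531.20 = 1,976.55 thousand (anyone who worked, including part-time for economic reasons, counts as employed).
Unemployed = 115.05 thousand.
Labor force = 1,976.55 + 115.05 = 2,091.60 thousand.
Not in labor force = 13.65 + 99.85 + 461.88 + 134.01 = 709.39 thousand (those not working and not actively searching are outside the labor force — including those who want a job but have given up searching).
Civilian working-age population = 2,091.60 + 709.39 = 2,800.99 thousand.
Unemployment rate = 115.05 / 2,091.60 = 5.50%.
Labor force participation rate = 2,091.60 / 2,800.99 = 74.67%.

Unemployment rate ≈ 5.50%; labor force participation rate ≈ 74.67%.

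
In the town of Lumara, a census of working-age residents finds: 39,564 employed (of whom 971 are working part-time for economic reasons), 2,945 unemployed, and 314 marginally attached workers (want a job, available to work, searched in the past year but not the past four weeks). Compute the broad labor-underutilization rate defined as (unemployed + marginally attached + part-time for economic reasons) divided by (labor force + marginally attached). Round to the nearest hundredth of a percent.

Labor force = 39,564 + 2,945 = 42,509.
Numerator = 2,945 + 314 + 971 = 4,230.
Denominator = 42,509 + 314 = 42,823.
Broad rate = 4,230 / 42,823 = 9.88%.

Broad underutilization rate ≈ 9.88%.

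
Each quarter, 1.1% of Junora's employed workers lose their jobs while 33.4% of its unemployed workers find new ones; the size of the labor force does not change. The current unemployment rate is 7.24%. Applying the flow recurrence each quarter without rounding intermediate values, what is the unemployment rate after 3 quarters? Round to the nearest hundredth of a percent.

With a fixed labor force, u_{t+1} = u_t + s·(1−u_t) − f·u_t = u_t·(1−s−f) + s.
Here 1−s−f = 0.655 and s = 0.011.
u_1 = 0.072400 × 0.655 + 0.011 = 0.058422.
u_2 = 0.058422 × 0.655 + 0.011 = 0.049266.
u_3 = 0.049266 × 0.655 + 0.011 = 0.043269.

Unemployment rate after three quarters ≈ 4.33%.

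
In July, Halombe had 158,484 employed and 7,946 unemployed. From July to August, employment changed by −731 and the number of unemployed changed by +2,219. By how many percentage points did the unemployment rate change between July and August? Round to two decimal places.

July: labor force = 158,484 + 7,946 = 166,430; u = 7,946/166,430 = 4.77%.
August: labor force = 157,753 + 10,165 = 167,918; u = 10,165/167,918 = 6.05%.
Change = 6.05% − 4.77% = +1.28 pp.

The unemployment rate changed by +1.28 percentage points.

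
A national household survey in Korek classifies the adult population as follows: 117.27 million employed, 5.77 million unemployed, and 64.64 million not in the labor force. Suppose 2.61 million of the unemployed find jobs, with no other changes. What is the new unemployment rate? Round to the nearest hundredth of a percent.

New unemployment rate ≈ 2.57%.

Initially, labor force = 117.27 + 5.77 = 123.04 million, so u = 5.77/123.04 = 4.69%.
After the change, unemployed falls and employed rises by 2.61; labor force unchanged → E = 119.88, U = 3.16, labor force = 123.04 million.
New unemployment rate = 3.16 / 123.04 = 2.57%.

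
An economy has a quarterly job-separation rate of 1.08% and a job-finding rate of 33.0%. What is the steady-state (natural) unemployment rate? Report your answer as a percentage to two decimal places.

At steady state the flows balance: s·E = f·U, so U/(E+U) = s/(s+f).
u* = 1.08 / (1.08 + 33.0) = 1.08 / 34.08 = 3.17%.

Steady-state unemployment rate ≈ 3.17%.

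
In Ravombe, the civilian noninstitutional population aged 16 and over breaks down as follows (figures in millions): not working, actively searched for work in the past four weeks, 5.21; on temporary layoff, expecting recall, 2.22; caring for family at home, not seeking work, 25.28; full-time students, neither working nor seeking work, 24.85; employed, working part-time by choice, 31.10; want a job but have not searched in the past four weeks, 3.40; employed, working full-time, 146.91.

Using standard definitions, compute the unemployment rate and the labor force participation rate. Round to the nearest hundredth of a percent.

Employed = 31.10 + 146.91 = 178.01 million.
Unemployed = 5.21 + 2.22 = 7.43 million (jobless and actively searching, or on temporary layoff).
Labor force = 178.01 + 7.43 = 185.44 million.
Not in labor force = 25.28 + 24.85 + 3.40 = 53.53 million (those not working and not actively searching are outside the labor force — including those who want a job but have given up searching).
Civilian working-age population = 185.44 + 53.53 = 238.97 million.
Unemployment rate = 7.43 / 185.44 = 4.01%.
Labor force participation rate = 185.44 / 238.97 = 77.60%.

Unemployment rate ≈ 4.01%; labor force participation rate ≈ 77.60%.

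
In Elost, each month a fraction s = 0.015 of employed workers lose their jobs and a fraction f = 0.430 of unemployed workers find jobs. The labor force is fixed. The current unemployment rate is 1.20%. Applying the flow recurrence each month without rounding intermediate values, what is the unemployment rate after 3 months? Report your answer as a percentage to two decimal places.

Unemployment rate after three months ≈ 3.00%.

With a fixed labor force, u_{t+1} = u_t + s·(1−u_t) − f·u_t = u_t·(1−s−f) + s.
Here 1−s−f = 0.555 and s = 0.015.
u_1 = 0.012000 × 0.555 + 0.015 = 0.021660.
u_2 = 0.021660 × 0.555 + 0.015 = 0.027021.
u_3 = 0.027021 × 0.555 + 0.015 = 0.029997.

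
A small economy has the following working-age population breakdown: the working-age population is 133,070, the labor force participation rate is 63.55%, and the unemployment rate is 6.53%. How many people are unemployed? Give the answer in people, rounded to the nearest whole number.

Labor force = 0.6355 × 133,070 = 84,566.
Unemployed = 0.0653 × 84,566 ≈ 5,522.

About 5,522 are unemployed.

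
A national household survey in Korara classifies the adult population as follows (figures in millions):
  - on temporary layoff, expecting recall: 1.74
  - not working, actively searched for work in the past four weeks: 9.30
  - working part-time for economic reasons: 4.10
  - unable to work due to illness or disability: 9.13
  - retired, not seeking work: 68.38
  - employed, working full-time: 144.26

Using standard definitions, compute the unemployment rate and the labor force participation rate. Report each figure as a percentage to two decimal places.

Employed = 4.10 + 144.26 = 148.36 million (anyone who worked, including part-time for economic reasons, counts as employed).
Unemployed = 1.74 + 9.30 = 11.04 million (jobless and actively searching, or on temporary layoff).
Labor force = 148.36 + 11.04 = 159.40 million.
Not in labor force = 9.13 + 68.38 = 77.51 million (those not working and not actively searching are outside the labor force).
Civilian working-age population = 159.40 + 77.51 = 236.91 million.
Unemployment rate = 11.04 / 159.40 = 6.93%.
Labor force participation rate = 159.40 / 236.91 = 67.28%.

Unemployment rate ≈ 6.93%; labor force participation rate ≈ 67.28%.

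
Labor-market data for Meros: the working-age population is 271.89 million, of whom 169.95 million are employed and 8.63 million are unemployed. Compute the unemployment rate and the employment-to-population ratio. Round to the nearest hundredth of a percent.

Labor force = employed + unemployed = 169.95 + 8.63 = 178.58 million.
Unemployment rate = 8.63 / 178.58 = 4.83%.
Employment-population ratio = 169.95 / 271.89 = 62.51%.

Unemployment rate ≈ 4.83%; employment-population ratio ≈ 62.51%.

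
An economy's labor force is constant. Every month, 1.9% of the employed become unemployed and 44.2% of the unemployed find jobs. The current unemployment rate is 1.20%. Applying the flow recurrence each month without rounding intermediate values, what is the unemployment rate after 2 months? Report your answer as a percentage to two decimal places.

With a fixed labor force, u_{t+1} = u_t + s·(1−u_t) − f·u_t = u_t·(1−s−f) + s.
Here 1−s−f = 0.539 and s = 0.019.
u_1 = 0.012000 × 0.539 + 0.019 = 0.025468.
u_2 = 0.025468 × 0.539 + 0.019 = 0.032727.

Unemployment rate after two months ≈ 3.27%.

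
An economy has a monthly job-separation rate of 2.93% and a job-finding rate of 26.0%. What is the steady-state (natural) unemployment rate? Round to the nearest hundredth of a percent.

At steady state the flows balance: s·E = f·U, so U/(E+U) = s/(s+f).
u* = 2.93 / (2.93 + 26.0) = 2.93 / 28.93 = 10.13%.

Steady-state unemployment rate ≈ 10.13%.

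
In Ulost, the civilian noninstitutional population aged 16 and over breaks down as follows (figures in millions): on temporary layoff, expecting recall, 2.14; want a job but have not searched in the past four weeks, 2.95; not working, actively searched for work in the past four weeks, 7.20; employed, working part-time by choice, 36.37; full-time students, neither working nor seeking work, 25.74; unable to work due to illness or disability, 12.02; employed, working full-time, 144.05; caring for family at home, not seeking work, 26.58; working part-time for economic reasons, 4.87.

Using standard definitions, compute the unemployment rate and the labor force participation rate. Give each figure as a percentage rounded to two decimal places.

Employed = 36.37 + 144.05 + 4.87 = 185.29 million (anyone who worked, including part-time for economic reasons, counts as employed).
Unemployed = 2.14 + 7.20 = 9.34 million (jobless and actively searching, or on temporary layoff).
Labor force = 185.29 + 9.34 = 194.63 million.
Not in labor force = 2.95 + 25.74 + 12.02 + 26.58 = 67.29 million (those not working and not actively searching are outside the labor force — including those who want a job but have given up searching).
Civilian working-age population = 194.63 + 67.29 = 261.92 million.
Unemployment rate = 9.34 / 194.63 = 4.80%.
Labor force participation rate = 194.63 / 261.92 = 74.31%.

Unemployment rate ≈ 4.80%; labor force participation rate ≈ 74.31%.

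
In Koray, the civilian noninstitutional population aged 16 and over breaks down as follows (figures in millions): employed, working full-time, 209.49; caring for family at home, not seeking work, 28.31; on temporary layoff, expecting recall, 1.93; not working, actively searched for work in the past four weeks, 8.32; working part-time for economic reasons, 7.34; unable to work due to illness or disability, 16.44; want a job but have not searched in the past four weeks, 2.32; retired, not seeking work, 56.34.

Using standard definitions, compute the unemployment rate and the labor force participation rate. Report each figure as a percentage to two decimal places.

Unemployment rate ≈ 4.51%; labor force participation rate ≈ 68.71%.

Employed = 209.49 + 7.34 = 216.83 million (anyone who worked, including part-time for economic reasons, counts as employed).
Unemployed = 1.93 + 8.32 = 10.25 million (jobless and actively searching, or on temporary layoff).
Labor force = 216.83 + 10.25 = 227.08 million.
Not in labor force = 28.31 + 16.44 + 2.32 + 56.34 = 103.41 million (those not working and not actively searching are outside the labor force — including those who want a job but have given up searching).
Civilian working-age population = 227.08 + 103.41 = 330.49 million.
Unemployment rate = 10.25 / 227.08 = 4.51%.
Labor force participation rate = 227.08 / 330.49 = 68.71%.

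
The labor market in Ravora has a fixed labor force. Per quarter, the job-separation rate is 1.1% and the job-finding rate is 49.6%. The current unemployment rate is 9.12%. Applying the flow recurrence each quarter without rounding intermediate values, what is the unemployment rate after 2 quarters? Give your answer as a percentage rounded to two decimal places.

With a fixed labor force, u_{t+1} = u_t + s·(1−u_t) − f·u_t = u_t·(1−s−f) + s.
Here 1−s−f = 0.493 and s = 0.011.
u_1 = 0.091200 × 0.493 + 0.011 = 0.055962.
u_2 = 0.055962 × 0.493 + 0.011 = 0.038589.

Unemployment rate after two quarters ≈ 3.86%.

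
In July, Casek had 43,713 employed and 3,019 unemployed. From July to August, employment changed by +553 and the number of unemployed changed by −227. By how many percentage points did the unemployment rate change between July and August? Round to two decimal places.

The unemployment rate changed by −0.53 percentage points.

July: labor force = 43,713 + 3,019 = 46,732; u = 3,019/46,732 = 6.46%.
August: labor force = 44,266 + 2,792 = 47,058; u = 2,792/47,058 = 5.93%.
Change = 5.93% − 6.46% = −0.53 pp.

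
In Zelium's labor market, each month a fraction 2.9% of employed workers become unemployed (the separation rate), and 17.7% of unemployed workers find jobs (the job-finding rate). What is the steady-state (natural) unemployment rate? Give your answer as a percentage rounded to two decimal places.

At steady state the flows balance: s·E = f·U, so U/(E+U) = s/(s+f).
u* = 2.9 / (2.9 + 17.7) = 2.9 / 20.60 = 14.08%.

Steady-state unemployment rate ≈ 14.08%.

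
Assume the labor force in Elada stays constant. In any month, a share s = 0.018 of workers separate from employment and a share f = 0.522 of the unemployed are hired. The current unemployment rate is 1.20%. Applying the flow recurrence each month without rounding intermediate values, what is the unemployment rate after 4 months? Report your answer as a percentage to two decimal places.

With a fixed labor force, u_{t+1} = u_t + s·(1−u_t) − f·u_t = u_t·(1−s−f) + s.
Here 1−s−f = 0.460 and s = 0.018.
u_1 = 0.012000 × 0.460 + 0.018 = 0.023520.
u_2 = 0.023520 × 0.460 + 0.018 = 0.028819.
u_3 = 0.028819 × 0.460 + 0.018 = 0.031257.
u_4 = 0.031257 × 0.460 + 0.018 = 0.032378.

Unemployment rate after four months ≈ 3.24%.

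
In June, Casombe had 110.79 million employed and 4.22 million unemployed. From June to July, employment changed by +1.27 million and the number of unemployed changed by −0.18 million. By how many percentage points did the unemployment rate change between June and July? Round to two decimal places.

The unemployment rate changed by −0.19 percentage points.

June: labor force = 110.79 + 4.22 = 115.01; u = 4.22/115.01 = 3.67%.
July: labor force = 112.06 + 4.04 = 116.10; u = 4.04/116.10 = 3.48%.
Change = 3.48% − 3.67% = −0.19 pp.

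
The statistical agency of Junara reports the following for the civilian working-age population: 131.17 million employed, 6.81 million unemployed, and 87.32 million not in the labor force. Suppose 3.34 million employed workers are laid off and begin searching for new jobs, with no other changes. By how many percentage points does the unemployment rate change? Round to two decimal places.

The unemployment rate changes by +2.42 percentage points.

Initially, labor force = 131.17 + 6.81 = 137.98 million, so u = 6.81/137.98 = 4.94%.
After the change, employed falls and unemployed rises by 3.34; labor force unchanged → E = 127.83, U = 10.15, labor force = 137.98 million.
New unemployment rate = 10.15 / 137.98 = 7.36%.
Change = 7.36% − 4.94% = +2.42 percentage points.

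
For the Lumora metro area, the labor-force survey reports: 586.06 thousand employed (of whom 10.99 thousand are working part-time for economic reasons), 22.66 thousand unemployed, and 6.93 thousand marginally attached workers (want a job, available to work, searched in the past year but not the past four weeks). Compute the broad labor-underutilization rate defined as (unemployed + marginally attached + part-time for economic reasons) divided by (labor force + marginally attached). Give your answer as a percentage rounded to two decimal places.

Broad underutilization rate ≈ 6.59%.

Labor force = 586.06 + 22.66 = 608.72 thousand.
Numerator = 22.66 + 6.93 + 10.99 = 40.58 thousand.
Denominator = 608.72 + 6.93 = 615.65 thousand.
Broad rate = 40.58 / 615.65 = 6.59%.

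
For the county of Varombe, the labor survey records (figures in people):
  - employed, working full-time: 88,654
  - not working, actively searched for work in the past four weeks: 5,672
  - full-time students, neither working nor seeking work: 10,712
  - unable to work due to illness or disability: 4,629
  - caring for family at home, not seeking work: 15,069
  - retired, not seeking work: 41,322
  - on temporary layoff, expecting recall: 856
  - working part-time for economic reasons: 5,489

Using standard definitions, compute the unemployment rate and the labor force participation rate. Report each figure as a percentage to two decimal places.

Employed = 88,654 + 5,489 = 94,143 (anyone who worked, including part-time for economic reasons, counts as employed).
Unemployed = 5,672 + 856 = 6,528 (jobless and actively searching, or on temporary layoff).
Labor force = 94,143 + 6,528 = 100,671.
Not in labor force = 10,712 + 4,629 + 15,069 + 41,322 = 71,732 (those not working and not actively searching are outside the labor force).
Civilian working-age population = 100,671 + 71,732 = 172,403.
Unemployment rate = 6,528 / 100,671 = 6.48%.
Labor force participation rate = 100,671 / 172,403 = 58.39%.

Unemployment rate ≈ 6.48%; labor force participation rate ≈ 58.39%.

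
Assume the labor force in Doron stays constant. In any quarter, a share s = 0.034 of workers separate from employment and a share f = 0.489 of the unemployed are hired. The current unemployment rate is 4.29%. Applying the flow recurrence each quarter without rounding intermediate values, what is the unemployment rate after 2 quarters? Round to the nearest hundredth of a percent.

With a fixed labor force, u_{t+1} = u_t + s·(1−u_t) − f·u_t = u_t·(1−s−f) + s.
Here 1−s−f = 0.477 and s = 0.034.
u_1 = 0.042900 × 0.477 + 0.034 = 0.054463.
u_2 = 0.054463 × 0.477 + 0.034 = 0.059979.

Unemployment rate after two quarters ≈ 6.00%.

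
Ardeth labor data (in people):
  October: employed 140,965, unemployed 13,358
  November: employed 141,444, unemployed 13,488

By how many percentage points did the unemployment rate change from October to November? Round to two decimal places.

October: labor force = 140,965 + 13,358 = 154,323; u = 13,358/154,323 = 8.66%.
November: labor force = 141,444 + 13,488 = 154,932; u = 13,488/154,932 = 8.71%.
Change = 8.71% − 8.66% = +0.05 pp.

The unemployment rate changed by +0.05 percentage points.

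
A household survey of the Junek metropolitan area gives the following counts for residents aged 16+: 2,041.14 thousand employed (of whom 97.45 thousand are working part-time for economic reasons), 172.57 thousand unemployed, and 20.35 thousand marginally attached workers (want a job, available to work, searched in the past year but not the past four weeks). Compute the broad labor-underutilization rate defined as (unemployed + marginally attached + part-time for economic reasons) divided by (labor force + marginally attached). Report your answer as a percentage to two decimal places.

Broad underutilization rate ≈ 13.00%.

Labor force = 2,041.14 + 172.57 = 2,213.71 thousand.
Numerator = 172.57 + 20.35 + 97.45 = 290.37 thousand.
Denominator = 2,213.71 + 20.35 = 2,234.06 thousand.
Broad rate = 290.37 / 2,234.06 = 13.00%.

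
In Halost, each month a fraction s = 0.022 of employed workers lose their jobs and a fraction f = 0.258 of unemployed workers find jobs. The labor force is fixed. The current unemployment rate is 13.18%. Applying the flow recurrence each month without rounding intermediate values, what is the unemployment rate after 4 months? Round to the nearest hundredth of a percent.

Unemployment rate after four months ≈ 9.29%.

With a fixed labor force, u_{t+1} = u_t + s·(1−u_t) − f·u_t = u_t·(1−s−f) + s.
Here 1−s−f = 0.720 and s = 0.022.
u_1 = 0.131800 × 0.720 + 0.022 = 0.116896.
u_2 = 0.116896 × 0.720 + 0.022 = 0.106165.
u_3 = 0.106165 × 0.720 + 0.022 = 0.098439.
u_4 = 0.098439 × 0.720 + 0.022 = 0.092876.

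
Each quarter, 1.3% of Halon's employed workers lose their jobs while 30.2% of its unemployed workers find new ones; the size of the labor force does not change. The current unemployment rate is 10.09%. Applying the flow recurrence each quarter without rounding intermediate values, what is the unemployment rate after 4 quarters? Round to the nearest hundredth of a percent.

Unemployment rate after four quarters ≈ 5.44%.

With a fixed labor force, u_{t+1} = u_t + s·(1−u_t) − f·u_t = u_t·(1−s−f) + s.
Here 1−s−f = 0.685 and s = 0.013.
u_1 = 0.100900 × 0.685 + 0.013 = 0.082117.
u_2 = 0.082117 × 0.685 + 0.013 = 0.069250.
u_3 = 0.069250 × 0.685 + 0.013 = 0.060436.
u_4 = 0.060436 × 0.685 + 0.013 = 0.054399.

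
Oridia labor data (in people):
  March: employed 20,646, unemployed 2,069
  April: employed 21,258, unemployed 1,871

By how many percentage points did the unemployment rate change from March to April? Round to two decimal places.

The unemployment rate changed by −1.02 percentage points.

March: labor force = 20,646 + 2,069 = 22,715; u = 2,069/22,715 = 9.11%.
April: labor force = 21,258 + 1,871 = 23,129; u = 1,871/23,129 = 8.09%.
Change = 8.09% − 9.11% = −1.02 pp.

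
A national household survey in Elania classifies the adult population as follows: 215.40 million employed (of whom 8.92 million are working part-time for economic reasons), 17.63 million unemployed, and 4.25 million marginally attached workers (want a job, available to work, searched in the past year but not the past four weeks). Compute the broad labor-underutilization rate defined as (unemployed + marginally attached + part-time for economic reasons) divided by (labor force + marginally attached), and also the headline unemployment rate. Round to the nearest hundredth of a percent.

Broad underutilization rate ≈ 12.98%; headline unemployment rate ≈ 7.57%.

Labor force = 215.40 + 17.63 = 233.03 million.
Numerator = 17.63 + 4.25 + 8.92 = 30.80 million.
Denominator = 233.03 + 4.25 = 237.28 million.
Broad rate = 30.80 / 237.28 = 12.98%.
Headline unemployment rate = 17.63 / 233.03 = 7.57%.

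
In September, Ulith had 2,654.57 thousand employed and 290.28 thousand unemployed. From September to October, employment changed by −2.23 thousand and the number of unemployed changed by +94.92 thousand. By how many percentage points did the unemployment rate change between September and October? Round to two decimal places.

The unemployment rate changed by +2.82 percentage points.

September: labor force = 2,654.57 + 290.28 = 2,944.85; u = 290.28/2,944.85 = 9.86%.
October: labor force = 2,652.34 + 385.20 = 3,037.54; u = 385.20/3,037.54 = 12.68%.
Change = 12.68% − 9.86% = +2.82 pp.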